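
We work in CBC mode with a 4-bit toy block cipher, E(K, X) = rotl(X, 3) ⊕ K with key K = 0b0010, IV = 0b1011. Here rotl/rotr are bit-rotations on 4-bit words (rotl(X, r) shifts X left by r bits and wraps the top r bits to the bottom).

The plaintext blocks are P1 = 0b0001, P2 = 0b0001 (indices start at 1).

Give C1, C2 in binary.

CBC encryption: C_i = E(K, P_i ⊕ C_{i−1}), with C_{0} = IV.
C1: P1 ⊕ 0b1011 = 0b1010; E(K, 0b1010) = 0b0111.
C2: P2 ⊕ 0b0111 = 0b0110; E(K, 0b0110) = 0b0001.

C1 = 0b0111, C2 = 0b0001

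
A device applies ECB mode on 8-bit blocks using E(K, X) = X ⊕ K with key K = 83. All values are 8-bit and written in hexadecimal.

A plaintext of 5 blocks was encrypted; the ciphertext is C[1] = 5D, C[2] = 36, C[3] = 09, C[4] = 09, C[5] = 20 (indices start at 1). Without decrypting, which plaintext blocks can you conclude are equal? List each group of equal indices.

P[3] = P[4]

ECB encrypts each block independently with the same key, so equal ciphertext blocks imply equal plaintext blocks.
C[3] = C[4] = 09, so P[3] = P[4].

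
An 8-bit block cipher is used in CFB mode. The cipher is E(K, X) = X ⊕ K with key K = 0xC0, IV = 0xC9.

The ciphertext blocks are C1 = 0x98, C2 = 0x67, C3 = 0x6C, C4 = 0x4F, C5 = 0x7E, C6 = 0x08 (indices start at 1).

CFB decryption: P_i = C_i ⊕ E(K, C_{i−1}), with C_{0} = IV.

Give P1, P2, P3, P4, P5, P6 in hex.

P1: E(K, 0xC9) = 0x09; 0x98 ⊕ 0x09 = 0x91.
P2: E(K, 0x98) = 0x58; 0x67 ⊕ 0x58 = 0x3F.
P3: E(K, 0x67) = 0xA7; 0x6C ⊕ 0xA7 = 0xCB.
P4: E(K, 0x6C) = 0xAC; 0x4F ⊕ 0xAC = 0xE3.
P5: E(K, 0x4F) = 0x8F; 0x7E ⊕ 0x8F = 0xF1.
P6: E(K, 0x7E) = 0xBE; 0x08 ⊕ 0xBE = 0xB6.

P1 = 0x91, P2 = 0x3F, P3 = 0xCB, P4 = 0xE3, P5 = 0xF1, P6 = 0xB6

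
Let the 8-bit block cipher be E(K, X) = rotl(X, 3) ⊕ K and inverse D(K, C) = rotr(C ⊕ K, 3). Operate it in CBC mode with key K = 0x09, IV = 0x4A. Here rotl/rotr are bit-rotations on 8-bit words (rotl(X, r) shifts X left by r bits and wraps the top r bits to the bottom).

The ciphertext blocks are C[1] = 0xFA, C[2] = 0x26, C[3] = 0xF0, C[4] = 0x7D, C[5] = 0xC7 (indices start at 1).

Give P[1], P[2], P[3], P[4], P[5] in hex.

CBC decryption: P_i = D(K, C_i) ⊕ C_{i−1}, with C_{0} = IV.
P[1]: D(K, 0xFA) = 0x7E; 0x7E ⊕ 0x4A = 0x34.
P[2]: D(K, 0x26) = 0xE5; 0xE5 ⊕ 0xFA = 0x1F.
P[3]: D(K, 0xF0) = 0x3F; 0x3F ⊕ 0x26 = 0x19.
P[4]: D(K, 0x7D) = 0x8E; 0x8E ⊕ 0xF0 = 0x7E.
P[5]: D(K, 0xC7) = 0xD9; 0xD9 ⊕ 0x7D = 0xA4.

P[1] = 0x34, P[2] = 0x1F, P[3] = 0x19, P[4] = 0x7E, P[5] = 0xA4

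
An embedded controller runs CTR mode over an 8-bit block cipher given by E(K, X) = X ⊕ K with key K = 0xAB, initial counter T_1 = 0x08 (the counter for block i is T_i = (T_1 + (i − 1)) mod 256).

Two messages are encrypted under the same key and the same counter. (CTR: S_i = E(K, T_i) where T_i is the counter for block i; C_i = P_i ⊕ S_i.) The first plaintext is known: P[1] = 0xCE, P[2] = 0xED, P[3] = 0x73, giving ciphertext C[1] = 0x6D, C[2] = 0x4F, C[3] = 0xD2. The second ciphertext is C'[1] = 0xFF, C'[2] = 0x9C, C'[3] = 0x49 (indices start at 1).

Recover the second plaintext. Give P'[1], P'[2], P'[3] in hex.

P'[1] = 0x5C, P'[2] = 0x3E, P'[3] = 0xE8

In CTR with a reused counter, both messages share the same keystream S_i, so C_i ⊕ C'_i = P_i ⊕ P'_i and thus P'_i = P_i ⊕ C_i ⊕ C'_i.
P'[1]: 0xCE ⊕ 0x6D ⊕ 0xFF = 0x5C.
P'[2]: 0xED ⊕ 0x4F ⊕ 0x9C = 0x3E.
P'[3]: 0x73 ⊕ 0xD2 ⊕ 0x49 = 0xE8.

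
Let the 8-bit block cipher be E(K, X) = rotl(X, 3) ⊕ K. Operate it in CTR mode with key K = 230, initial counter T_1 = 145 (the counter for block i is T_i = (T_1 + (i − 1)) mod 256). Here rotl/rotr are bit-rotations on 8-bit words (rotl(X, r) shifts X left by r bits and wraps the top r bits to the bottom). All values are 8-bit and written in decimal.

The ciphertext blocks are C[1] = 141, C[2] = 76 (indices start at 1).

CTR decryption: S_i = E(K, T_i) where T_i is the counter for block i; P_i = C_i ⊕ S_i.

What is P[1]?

P[1] = 231

P[1]: T = 145, S = E(K, T) = 106; 141 ⊕ 106 = 231.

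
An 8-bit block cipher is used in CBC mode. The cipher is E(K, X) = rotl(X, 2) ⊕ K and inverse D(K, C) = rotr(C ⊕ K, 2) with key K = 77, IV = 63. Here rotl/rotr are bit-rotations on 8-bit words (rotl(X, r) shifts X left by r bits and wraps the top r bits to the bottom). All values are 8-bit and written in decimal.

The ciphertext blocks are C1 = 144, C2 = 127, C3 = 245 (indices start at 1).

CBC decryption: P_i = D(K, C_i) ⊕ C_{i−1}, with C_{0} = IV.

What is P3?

P3 = 81

P3: D(K, 245) = 46; 46 ⊕ 127 = 81.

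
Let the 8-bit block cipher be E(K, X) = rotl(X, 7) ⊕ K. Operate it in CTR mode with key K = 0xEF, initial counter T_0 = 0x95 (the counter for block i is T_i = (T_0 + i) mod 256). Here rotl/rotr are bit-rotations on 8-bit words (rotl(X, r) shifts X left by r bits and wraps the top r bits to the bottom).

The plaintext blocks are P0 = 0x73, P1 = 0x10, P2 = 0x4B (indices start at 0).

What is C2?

CTR encryption: S_i = E(K, T_i) where T_i is the counter for block i; C_i = P_i ⊕ S_i.
C0: T = 0x95, S = E(K, T) = 0x25; 0x73 ⊕ 0x25 = 0x56.
C1: T = 0x96, S = E(K, T) = 0xA4; 0x10 ⊕ 0xA4 = 0xB4.
C2: T = 0x97, S = E(K, T) = 0x24; 0x4B ⊕ 0x24 = 0x6F.

C2 = 0x6F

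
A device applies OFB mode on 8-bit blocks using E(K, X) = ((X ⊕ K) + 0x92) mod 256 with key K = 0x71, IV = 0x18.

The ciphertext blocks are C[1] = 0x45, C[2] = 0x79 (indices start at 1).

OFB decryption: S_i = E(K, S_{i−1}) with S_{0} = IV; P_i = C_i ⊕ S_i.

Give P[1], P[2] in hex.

P[1]: S = E(K, 0x18) = 0xFB; 0x45 ⊕ 0xFB = 0xBE.
P[2]: S = E(K, 0xFB) = 0x1C; 0x79 ⊕ 0x1C = 0x65.

P[1] = 0xBE, P[2] = 0x65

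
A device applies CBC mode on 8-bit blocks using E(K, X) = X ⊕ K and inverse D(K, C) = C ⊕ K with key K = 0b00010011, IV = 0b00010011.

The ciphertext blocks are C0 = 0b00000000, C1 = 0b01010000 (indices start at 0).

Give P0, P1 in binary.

P0 = 0b00000000, P1 = 0b01000011

CBC decryption: P_i = D(K, C_i) ⊕ C_{i−1}, with C_{−1} = IV.
P0: D(K, 0b00000000) = 0b00010011; 0b00010011 ⊕ 0b00010011 = 0b00000000.
P1: D(K, 0b01010000) = 0b01000011; 0b01000011 ⊕ 0b00000000 = 0b01000011.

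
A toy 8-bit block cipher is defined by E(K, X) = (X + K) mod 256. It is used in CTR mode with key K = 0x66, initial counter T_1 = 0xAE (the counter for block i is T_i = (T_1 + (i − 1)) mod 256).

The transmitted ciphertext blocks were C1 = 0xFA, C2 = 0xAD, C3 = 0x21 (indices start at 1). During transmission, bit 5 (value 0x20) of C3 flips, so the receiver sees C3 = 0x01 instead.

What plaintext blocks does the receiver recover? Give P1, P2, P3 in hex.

CTR decryption: S_i = E(K, T_i) where T_i is the counter for block i; P_i = C_i ⊕ S_i.
Only C3 changed, to 0x01. In CTR, a change in C_i flips the same bit in P_i only; the keystream is unaffected. Decrypting the received ciphertext:
P1: T = 0xAE, S = E(K, T) = 0x14; 0xFA ⊕ 0x14 = 0xEE.
P2: T = 0xAF, S = E(K, T) = 0x15; 0xAD ⊕ 0x15 = 0xB8.
P3: T = 0xB0, S = E(K, T) = 0x16; 0x01 ⊕ 0x16 = 0x17.
Blocks that differ from the original plaintext: P3.

P1 = 0xEE, P2 = 0xB8, P3 = 0x17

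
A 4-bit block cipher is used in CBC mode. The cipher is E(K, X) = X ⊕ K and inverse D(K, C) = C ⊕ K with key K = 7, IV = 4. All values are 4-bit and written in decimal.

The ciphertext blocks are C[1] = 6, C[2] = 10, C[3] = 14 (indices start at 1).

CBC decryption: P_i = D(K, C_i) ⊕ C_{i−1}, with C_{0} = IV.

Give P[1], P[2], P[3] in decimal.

P[1] = 5, P[2] = 11, P[3] = 3

P[1]: D(K, 6) = 1; 1 ⊕ 4 = 5.
P[2]: D(K, 10) = 13; 13 ⊕ 6 = 11.
P[3]: D(K, 14) = 9; 9 ⊕ 10 = 3.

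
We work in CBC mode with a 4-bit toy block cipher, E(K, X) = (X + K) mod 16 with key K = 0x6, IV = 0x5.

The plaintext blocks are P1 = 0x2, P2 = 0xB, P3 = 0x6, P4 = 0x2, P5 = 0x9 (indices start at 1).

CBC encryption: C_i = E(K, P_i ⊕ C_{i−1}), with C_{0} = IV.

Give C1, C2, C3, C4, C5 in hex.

C1 = 0xD, C2 = 0xC, C3 = 0x0, C4 = 0x8, C5 = 0x7

C1: P1 ⊕ 0x5 = 0x7; E(K, 0x7) = 0xD.
C2: P2 ⊕ 0xD = 0x6; E(K, 0x6) = 0xC.
C3: P3 ⊕ 0xC = 0xA; E(K, 0xA) = 0x0.
C4: P4 ⊕ 0x0 = 0x2; E(K, 0x2) = 0x8.
C5: P5 ⊕ 0x8 = 0x1; E(K, 0x1) = 0x7.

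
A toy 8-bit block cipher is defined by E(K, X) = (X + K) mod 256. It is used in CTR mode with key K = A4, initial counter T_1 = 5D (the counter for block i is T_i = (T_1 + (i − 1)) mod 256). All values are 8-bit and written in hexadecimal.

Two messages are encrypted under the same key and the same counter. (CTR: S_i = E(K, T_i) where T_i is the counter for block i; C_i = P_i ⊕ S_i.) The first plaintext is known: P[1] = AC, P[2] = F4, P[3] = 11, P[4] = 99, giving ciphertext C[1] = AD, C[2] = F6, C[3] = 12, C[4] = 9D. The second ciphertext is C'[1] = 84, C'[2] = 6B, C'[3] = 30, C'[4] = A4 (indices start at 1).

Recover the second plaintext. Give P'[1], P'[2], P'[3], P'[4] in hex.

P'[1] = 85, P'[2] = 69, P'[3] = 33, P'[4] = A0

In CTR with a reused counter, both messages share the same keystream S_i, so C_i ⊕ C'_i = P_i ⊕ P'_i and thus P'_i = P_i ⊕ C_i ⊕ C'_i.
P'[1]: AC ⊕ AD ⊕ 84 = 85.
P'[2]: F4 ⊕ F6 ⊕ 6B = 69.
P'[3]: 11 ⊕ 12 ⊕ 30 = 33.
P'[4]: 99 ⊕ 9D ⊕ A4 = A0.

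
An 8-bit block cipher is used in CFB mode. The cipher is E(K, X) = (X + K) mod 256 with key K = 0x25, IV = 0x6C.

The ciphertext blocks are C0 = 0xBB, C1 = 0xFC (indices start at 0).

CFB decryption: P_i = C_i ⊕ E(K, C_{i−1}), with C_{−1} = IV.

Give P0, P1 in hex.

P0: E(K, 0x6C) = 0x91; 0xBB ⊕ 0x91 = 0x2A.
P1: E(K, 0xBB) = 0xE0; 0xFC ⊕ 0xE0 = 0x1C.

P0 = 0x2A, P1 = 0x1C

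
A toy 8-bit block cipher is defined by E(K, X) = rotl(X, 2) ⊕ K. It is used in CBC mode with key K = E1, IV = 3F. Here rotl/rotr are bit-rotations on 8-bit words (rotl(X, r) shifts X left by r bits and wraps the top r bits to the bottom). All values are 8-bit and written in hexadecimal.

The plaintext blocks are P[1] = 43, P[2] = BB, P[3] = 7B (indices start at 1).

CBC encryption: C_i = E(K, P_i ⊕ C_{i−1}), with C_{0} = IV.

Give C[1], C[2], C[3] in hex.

C[1]: P[1] ⊕ 3F = 7C; E(K, 7C) = 10.
C[2]: P[2] ⊕ 10 = AB; E(K, AB) = 4F.
C[3]: P[3] ⊕ 4F = 34; E(K, 34) = 31.

C[1] = 10, C[2] = 4F, C[3] = 31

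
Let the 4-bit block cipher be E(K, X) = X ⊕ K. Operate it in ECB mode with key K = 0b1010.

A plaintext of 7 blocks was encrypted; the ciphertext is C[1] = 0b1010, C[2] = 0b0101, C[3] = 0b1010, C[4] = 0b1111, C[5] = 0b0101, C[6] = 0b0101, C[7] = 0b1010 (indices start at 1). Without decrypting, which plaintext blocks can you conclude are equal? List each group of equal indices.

P[1] = P[3] = P[7]; P[2] = P[5] = P[6]

ECB encrypts each block independently with the same key, so equal ciphertext blocks imply equal plaintext blocks.
C[1] = C[3] = C[7] = 0b1010, so P[1] = P[3] = P[7].
C[2] = C[5] = C[6] = 0b0101, so P[2] = P[5] = P[6].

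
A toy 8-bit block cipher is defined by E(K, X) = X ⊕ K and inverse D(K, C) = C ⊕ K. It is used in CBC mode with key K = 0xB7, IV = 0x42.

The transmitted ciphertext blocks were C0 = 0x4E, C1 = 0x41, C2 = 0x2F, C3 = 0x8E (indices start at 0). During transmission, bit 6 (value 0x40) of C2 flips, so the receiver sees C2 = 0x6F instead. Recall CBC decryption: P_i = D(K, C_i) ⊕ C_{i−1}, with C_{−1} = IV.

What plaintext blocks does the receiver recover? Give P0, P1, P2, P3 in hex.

Only C2 changed, to 0x6F. In CBC, a change in C_i garbles P_i and flips the same bit in P_{i+1}. Decrypting the received ciphertext:
P0: D(K, 0x4E) = 0xF9; 0xF9 ⊕ 0x42 = 0xBB.
P1: D(K, 0x41) = 0xF6; 0xF6 ⊕ 0x4E = 0xB8.
P2: D(K, 0x6F) = 0xD8; 0xD8 ⊕ 0x41 = 0x99.
P3: D(K, 0x8E) = 0x39; 0x39 ⊕ 0x6F = 0x56.
Blocks that differ from the original plaintext: P2, P3.

P0 = 0xBB, P1 = 0xB8, P2 = 0x99, P3 = 0x56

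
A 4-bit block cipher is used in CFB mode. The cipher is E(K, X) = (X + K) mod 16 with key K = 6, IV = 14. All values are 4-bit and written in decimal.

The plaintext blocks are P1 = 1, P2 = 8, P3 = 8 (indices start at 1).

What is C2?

C2 = 3

CFB encryption: C_i = P_i ⊕ E(K, C_{i−1}), with C_{0} = IV.
C1: E(K, 14) = 4; 1 ⊕ 4 = 5.
C2: E(K, 5) = 11; 8 ⊕ 11 = 3.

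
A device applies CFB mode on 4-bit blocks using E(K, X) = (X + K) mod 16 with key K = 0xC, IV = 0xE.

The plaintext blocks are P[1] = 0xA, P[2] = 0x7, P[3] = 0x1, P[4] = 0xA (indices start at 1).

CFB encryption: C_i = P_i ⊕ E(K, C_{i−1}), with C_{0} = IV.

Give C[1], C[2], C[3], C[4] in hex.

C[1] = 0x0, C[2] = 0xB, C[3] = 0x6, C[4] = 0x8

C[1]: E(K, 0xE) = 0xA; 0xA ⊕ 0xA = 0x0.
C[2]: E(K, 0x0) = 0xC; 0x7 ⊕ 0xC = 0xB.
C[3]: E(K, 0xB) = 0x7; 0x1 ⊕ 0x7 = 0x6.
C[4]: E(K, 0x6) = 0x2; 0xA ⊕ 0x2 = 0x8.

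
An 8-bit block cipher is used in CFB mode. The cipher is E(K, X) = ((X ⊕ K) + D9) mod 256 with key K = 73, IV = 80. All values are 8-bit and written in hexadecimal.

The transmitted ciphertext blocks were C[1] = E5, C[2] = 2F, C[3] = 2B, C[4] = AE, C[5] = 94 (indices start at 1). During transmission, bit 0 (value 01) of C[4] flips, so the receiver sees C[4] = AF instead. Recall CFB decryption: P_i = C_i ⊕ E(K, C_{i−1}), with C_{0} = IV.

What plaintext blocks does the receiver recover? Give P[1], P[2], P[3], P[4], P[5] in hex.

Only C[4] changed, to AF. In CFB, a change in C_i flips the same bit in P_i and garbles P_{i+1}. Decrypting the received ciphertext:
P[1]: E(K, 80) = CC; E5 ⊕ CC = 29.
P[2]: E(K, E5) = 6F; 2F ⊕ 6F = 40.
P[3]: E(K, 2F) = 35; 2B ⊕ 35 = 1E.
P[4]: E(K, 2B) = 31; AF ⊕ 31 = 9E.
P[5]: E(K, AF) = B5; 94 ⊕ B5 = 21.
Blocks that differ from the original plaintext: P[4], P[5].

P[1] = 29, P[2] = 40, P[3] = 1E, P[4] = 9E, P[5] = 21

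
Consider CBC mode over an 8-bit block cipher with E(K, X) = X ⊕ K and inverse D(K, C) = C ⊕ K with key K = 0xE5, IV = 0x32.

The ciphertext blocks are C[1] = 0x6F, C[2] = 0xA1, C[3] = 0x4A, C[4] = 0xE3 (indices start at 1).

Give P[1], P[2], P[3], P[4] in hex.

CBC decryption: P_i = D(K, C_i) ⊕ C_{i−1}, with C_{0} = IV.
P[1]: D(K, 0x6F) = 0x8A; 0x8A ⊕ 0x32 = 0xB8.
P[2]: D(K, 0xA1) = 0x44; 0x44 ⊕ 0x6F = 0x2B.
P[3]: D(K, 0x4A) = 0xAF; 0xAF ⊕ 0xA1 = 0x0E.
P[4]: D(K, 0xE3) = 0x06; 0x06 ⊕ 0x4A = 0x4C.

P[1] = 0xB8, P[2] = 0x2B, P[3] = 0x0E, P[4] = 0x4C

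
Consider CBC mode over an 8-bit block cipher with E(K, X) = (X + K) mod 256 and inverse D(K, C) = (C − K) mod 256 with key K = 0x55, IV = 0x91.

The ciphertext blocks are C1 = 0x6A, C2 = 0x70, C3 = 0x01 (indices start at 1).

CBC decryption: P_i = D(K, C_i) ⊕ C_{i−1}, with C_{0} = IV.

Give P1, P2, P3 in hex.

P1: D(K, 0x6A) = 0x15; 0x15 ⊕ 0x91 = 0x84.
P2: D(K, 0x70) = 0x1B; 0x1B ⊕ 0x6A = 0x71.
P3: D(K, 0x01) = 0xAC; 0xAC ⊕ 0x70 = 0xDC.

P1 = 0x84, P2 = 0x71, P3 = 0xDC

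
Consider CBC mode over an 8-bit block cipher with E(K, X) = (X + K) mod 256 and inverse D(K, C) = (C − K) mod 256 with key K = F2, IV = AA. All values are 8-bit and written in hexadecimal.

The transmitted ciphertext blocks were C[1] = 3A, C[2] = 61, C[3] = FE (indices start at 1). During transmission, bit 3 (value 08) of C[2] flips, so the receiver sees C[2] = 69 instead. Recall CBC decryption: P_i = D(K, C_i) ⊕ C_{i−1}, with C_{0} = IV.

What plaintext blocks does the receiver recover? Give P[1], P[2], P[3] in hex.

P[1] = E2, P[2] = 4D, P[3] = 65

Only C[2] changed, to 69. In CBC, a change in C_i garbles P_i and flips the same bit in P_{i+1}. Decrypting the received ciphertext:
P[1]: D(K, 3A) = 48; 48 ⊕ AA = E2.
P[2]: D(K, 69) = 77; 77 ⊕ 3A = 4D.
P[3]: D(K, FE) = 0C; 0C ⊕ 69 = 65.
Blocks that differ from the original plaintext: P[2], P[3].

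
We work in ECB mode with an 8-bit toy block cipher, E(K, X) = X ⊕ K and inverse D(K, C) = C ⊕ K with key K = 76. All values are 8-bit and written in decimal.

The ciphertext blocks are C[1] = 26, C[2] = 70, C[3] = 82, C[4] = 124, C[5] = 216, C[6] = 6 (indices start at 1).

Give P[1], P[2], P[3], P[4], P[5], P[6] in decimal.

P[1] = 86, P[2] = 10, P[3] = 30, P[4] = 48, P[5] = 148, P[6] = 74

ECB decryption: P_i = D(K, C_i).
P[1]: D(K, 26) = 86.
P[2]: D(K, 70) = 10.
P[3]: D(K, 82) = 30.
P[4]: D(K, 124) = 48.
P[5]: D(K, 216) = 148.
P[6]: D(K, 6) = 74.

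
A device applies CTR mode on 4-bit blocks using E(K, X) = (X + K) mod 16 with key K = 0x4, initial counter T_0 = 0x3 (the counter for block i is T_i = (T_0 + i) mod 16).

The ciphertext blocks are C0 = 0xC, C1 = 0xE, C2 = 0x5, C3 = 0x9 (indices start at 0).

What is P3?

CTR decryption: S_i = E(K, T_i) where T_i is the counter for block i; P_i = C_i ⊕ S_i.
P3: T = 0x6, S = E(K, T) = 0xA; 0x9 ⊕ 0xA = 0x3.

P3 = 0x3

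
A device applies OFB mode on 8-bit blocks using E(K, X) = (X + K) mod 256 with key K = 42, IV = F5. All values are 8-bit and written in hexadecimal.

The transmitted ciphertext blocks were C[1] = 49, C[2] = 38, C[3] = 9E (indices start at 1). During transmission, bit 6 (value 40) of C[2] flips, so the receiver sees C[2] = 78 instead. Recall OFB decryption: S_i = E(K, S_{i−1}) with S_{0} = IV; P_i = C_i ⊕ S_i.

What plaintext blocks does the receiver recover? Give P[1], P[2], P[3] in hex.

Only C[2] changed, to 78. In OFB, a change in C_i flips the same bit in P_i only; the keystream is unaffected. Decrypting the received ciphertext:
P[1]: S = E(K, F5) = 37; 49 ⊕ 37 = 7E.
P[2]: S = E(K, 37) = 79; 78 ⊕ 79 = 01.
P[3]: S = E(K, 79) = BB; 9E ⊕ BB = 25.
Blocks that differ from the original plaintext: P[2].

P[1] = 7E, P[2] = 01, P[3] = 25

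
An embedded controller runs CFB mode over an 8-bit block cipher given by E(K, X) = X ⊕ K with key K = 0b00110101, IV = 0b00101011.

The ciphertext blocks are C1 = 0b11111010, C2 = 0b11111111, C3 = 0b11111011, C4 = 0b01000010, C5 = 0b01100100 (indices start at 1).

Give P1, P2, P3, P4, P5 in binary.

CFB decryption: P_i = C_i ⊕ E(K, C_{i−1}), with C_{0} = IV.
P1: E(K, 0b00101011) = 0b00011110; 0b11111010 ⊕ 0b00011110 = 0b11100100.
P2: E(K, 0b11111010) = 0b11001111; 0b11111111 ⊕ 0b11001111 = 0b00110000.
P3: E(K, 0b11111111) = 0b11001010; 0b11111011 ⊕ 0b11001010 = 0b00110001.
P4: E(K, 0b11111011) = 0b11001110; 0b01000010 ⊕ 0b11001110 = 0b10001100.
P5: E(K, 0b01000010) = 0b01110111; 0b01100100 ⊕ 0b01110111 = 0b00010011.

P1 = 0b11100100, P2 = 0b00110000, P3 = 0b00110001, P4 = 0b10001100, P5 = 0b00010011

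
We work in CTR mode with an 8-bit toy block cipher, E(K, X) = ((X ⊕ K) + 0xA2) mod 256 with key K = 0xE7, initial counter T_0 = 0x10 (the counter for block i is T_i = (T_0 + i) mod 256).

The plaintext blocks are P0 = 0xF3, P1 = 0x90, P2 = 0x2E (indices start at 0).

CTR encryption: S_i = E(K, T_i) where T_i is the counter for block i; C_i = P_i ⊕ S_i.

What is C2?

C0: T = 0x10, S = E(K, T) = 0x99; 0xF3 ⊕ 0x99 = 0x6A.
C1: T = 0x11, S = E(K, T) = 0x98; 0x90 ⊕ 0x98 = 0x08.
C2: T = 0x12, S = E(K, T) = 0x97; 0x2E ⊕ 0x97 = 0xB9.

C2 = 0xB9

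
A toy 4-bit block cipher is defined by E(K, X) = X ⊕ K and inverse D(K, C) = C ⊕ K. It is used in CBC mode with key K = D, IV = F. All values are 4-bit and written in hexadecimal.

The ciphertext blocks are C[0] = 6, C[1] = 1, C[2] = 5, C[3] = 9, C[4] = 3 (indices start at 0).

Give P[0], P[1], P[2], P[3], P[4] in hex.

CBC decryption: P_i = D(K, C_i) ⊕ C_{i−1}, with C_{−1} = IV.
P[0]: D(K, 6) = B; B ⊕ F = 4.
P[1]: D(K, 1) = C; C ⊕ 6 = A.
P[2]: D(K, 5) = 8; 8 ⊕ 1 = 9.
P[3]: D(K, 9) = 4; 4 ⊕ 5 = 1.
P[4]: D(K, 3) = E; E ⊕ 9 = 7.

P[0] = 4, P[1] = A, P[2] = 9, P[3] = 1, P[4] = 7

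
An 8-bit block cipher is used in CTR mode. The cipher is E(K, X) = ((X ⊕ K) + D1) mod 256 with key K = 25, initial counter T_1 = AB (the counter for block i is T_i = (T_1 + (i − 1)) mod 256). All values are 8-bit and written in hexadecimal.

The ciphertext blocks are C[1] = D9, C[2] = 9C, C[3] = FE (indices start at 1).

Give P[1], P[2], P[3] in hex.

P[1] = 86, P[2] = C6, P[3] = A7

CTR decryption: S_i = E(K, T_i) where T_i is the counter for block i; P_i = C_i ⊕ S_i.
P[1]: T = AB, S = E(K, T) = 5F; D9 ⊕ 5F = 86.
P[2]: T = AC, S = E(K, T) = 5A; 9C ⊕ 5A = C6.
P[3]: T = AD, S = E(K, T) = 59; FE ⊕ 59 = A7.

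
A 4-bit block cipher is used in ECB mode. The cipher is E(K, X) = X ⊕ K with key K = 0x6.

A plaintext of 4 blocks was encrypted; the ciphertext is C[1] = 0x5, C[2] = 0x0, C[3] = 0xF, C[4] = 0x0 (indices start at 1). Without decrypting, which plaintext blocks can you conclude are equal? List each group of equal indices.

ECB encrypts each block independently with the same key, so equal ciphertext blocks imply equal plaintext blocks.
C[2] = C[4] = 0x0, so P[2] = P[4].

P[2] = P[4]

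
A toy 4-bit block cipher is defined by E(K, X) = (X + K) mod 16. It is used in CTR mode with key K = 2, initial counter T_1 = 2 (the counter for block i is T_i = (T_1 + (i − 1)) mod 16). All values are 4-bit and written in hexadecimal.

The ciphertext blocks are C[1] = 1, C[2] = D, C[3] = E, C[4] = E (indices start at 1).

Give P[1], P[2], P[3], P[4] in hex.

CTR decryption: S_i = E(K, T_i) where T_i is the counter for block i; P_i = C_i ⊕ S_i.
P[1]: T = 2, S = E(K, T) = 4; 1 ⊕ 4 = 5.
P[2]: T = 3, S = E(K, T) = 5; D ⊕ 5 = 8.
P[3]: T = 4, S = E(K, T) = 6; E ⊕ 6 = 8.
P[4]: T = 5, S = E(K, T) = 7; E ⊕ 7 = 9.

P[1] = 5, P[2] = 8, P[3] = 8, P[4] = 9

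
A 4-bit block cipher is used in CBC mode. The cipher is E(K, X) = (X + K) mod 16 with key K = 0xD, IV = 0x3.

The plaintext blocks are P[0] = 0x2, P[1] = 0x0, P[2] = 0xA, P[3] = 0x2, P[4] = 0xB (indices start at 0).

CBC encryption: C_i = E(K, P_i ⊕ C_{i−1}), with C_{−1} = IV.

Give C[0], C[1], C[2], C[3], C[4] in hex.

C[0]: P[0] ⊕ 0x3 = 0x1; E(K, 0x1) = 0xE.
C[1]: P[1] ⊕ 0xE = 0xE; E(K, 0xE) = 0xB.
C[2]: P[2] ⊕ 0xB = 0x1; E(K, 0x1) = 0xE.
C[3]: P[3] ⊕ 0xE = 0xC; E(K, 0xC) = 0x9.
C[4]: P[4] ⊕ 0x9 = 0x2; E(K, 0x2) = 0xF.

C[0] = 0xE, C[1] = 0xB, C[2] = 0xE, C[3] = 0x9, C[4] = 0xF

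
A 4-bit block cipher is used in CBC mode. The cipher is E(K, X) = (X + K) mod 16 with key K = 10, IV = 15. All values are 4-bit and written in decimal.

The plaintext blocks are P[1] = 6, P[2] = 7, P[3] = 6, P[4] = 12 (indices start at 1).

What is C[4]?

CBC encryption: C_i = E(K, P_i ⊕ C_{i−1}), with C_{0} = IV.
C[1]: P[1] ⊕ 15 = 9; E(K, 9) = 3.
C[2]: P[2] ⊕ 3 = 4; E(K, 4) = 14.
C[3]: P[3] ⊕ 14 = 8; E(K, 8) = 2.
C[4]: P[4] ⊕ 2 = 14; E(K, 14) = 8.

C[4] = 8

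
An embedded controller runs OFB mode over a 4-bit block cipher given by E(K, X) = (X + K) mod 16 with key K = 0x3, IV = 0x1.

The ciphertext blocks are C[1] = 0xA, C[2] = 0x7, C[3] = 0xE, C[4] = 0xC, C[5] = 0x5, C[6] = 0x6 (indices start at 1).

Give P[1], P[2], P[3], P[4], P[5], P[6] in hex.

P[1] = 0xE, P[2] = 0x0, P[3] = 0x4, P[4] = 0x1, P[5] = 0x5, P[6] = 0x5

OFB decryption: S_i = E(K, S_{i−1}) with S_{0} = IV; P_i = C_i ⊕ S_i.
P[1]: S = E(K, 0x1) = 0x4; 0xA ⊕ 0x4 = 0xE.
P[2]: S = E(K, 0x4) = 0x7; 0x7 ⊕ 0x7 = 0x0.
P[3]: S = E(K, 0x7) = 0xA; 0xE ⊕ 0xA = 0x4.
P[4]: S = E(K, 0xA) = 0xD; 0xC ⊕ 0xD = 0x1.
P[5]: S = E(K, 0xD) = 0x0; 0x5 ⊕ 0x0 = 0x5.
P[6]: S = E(K, 0x0) = 0x3; 0x6 ⊕ 0x3 = 0x5.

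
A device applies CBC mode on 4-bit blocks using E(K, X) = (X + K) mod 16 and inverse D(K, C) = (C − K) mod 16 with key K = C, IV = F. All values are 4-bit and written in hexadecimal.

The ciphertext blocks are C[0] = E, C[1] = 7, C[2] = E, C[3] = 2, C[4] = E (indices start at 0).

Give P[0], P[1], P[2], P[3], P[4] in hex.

CBC decryption: P_i = D(K, C_i) ⊕ C_{i−1}, with C_{−1} = IV.
P[0]: D(K, E) = 2; 2 ⊕ F = D.
P[1]: D(K, 7) = B; B ⊕ E = 5.
P[2]: D(K, E) = 2; 2 ⊕ 7 = 5.
P[3]: D(K, 2) = 6; 6 ⊕ E = 8.
P[4]: D(K, E) = 2; 2 ⊕ 2 = 0.

P[0] = D, P[1] = 5, P[2] = 5, P[3] = 8, P[4] = 0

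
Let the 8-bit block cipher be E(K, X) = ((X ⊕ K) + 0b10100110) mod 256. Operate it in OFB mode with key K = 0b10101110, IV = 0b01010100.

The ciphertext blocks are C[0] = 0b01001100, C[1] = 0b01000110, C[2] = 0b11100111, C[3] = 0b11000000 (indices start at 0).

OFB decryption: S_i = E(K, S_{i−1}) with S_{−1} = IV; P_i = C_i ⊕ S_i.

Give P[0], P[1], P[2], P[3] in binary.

P[0]: S = E(K, 0b01010100) = 0b10100000; 0b01001100 ⊕ 0b10100000 = 0b11101100.
P[1]: S = E(K, 0b10100000) = 0b10110100; 0b01000110 ⊕ 0b10110100 = 0b11110010.
P[2]: S = E(K, 0b10110100) = 0b11000000; 0b11100111 ⊕ 0b11000000 = 0b00100111.
P[3]: S = E(K, 0b11000000) = 0b00010100; 0b11000000 ⊕ 0b00010100 = 0b11010100.

P[0] = 0b11101100, P[1] = 0b11110010, P[2] = 0b00100111, P[3] = 0b11010100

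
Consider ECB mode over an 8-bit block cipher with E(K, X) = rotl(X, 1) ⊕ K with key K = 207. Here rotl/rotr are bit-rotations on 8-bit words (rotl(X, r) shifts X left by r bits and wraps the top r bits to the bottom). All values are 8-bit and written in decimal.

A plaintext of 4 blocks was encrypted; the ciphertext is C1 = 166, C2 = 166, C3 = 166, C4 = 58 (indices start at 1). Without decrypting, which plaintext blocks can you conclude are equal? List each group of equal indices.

P1 = P2 = P3

ECB encrypts each block independently with the same key, so equal ciphertext blocks imply equal plaintext blocks.
C1 = C2 = C3 = 166, so P1 = P2 = P3.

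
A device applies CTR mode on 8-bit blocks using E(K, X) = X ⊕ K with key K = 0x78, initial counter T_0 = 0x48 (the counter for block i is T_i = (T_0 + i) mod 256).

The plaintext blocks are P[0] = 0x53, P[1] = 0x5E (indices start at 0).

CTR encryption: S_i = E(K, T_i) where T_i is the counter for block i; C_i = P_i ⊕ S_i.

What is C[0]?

C[0]: T = 0x48, S = E(K, T) = 0x30; 0x53 ⊕ 0x30 = 0x63.

C[0] = 0x63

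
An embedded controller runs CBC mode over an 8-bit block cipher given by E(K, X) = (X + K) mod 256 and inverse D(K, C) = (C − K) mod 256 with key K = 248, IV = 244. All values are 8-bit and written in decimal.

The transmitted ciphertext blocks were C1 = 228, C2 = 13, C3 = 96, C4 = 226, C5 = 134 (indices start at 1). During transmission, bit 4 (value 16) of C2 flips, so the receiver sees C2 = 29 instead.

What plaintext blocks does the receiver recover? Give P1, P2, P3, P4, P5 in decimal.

P1 = 24, P2 = 193, P3 = 117, P4 = 138, P5 = 108

CBC decryption: P_i = D(K, C_i) ⊕ C_{i−1}, with C_{0} = IV.
Only C2 changed, to 29. In CBC, a change in C_i garbles P_i and flips the same bit in P_{i+1}. Decrypting the received ciphertext:
P1: D(K, 228) = 236; 236 ⊕ 244 = 24.
P2: D(K, 29) = 37; 37 ⊕ 228 = 193.
P3: D(K, 96) = 104; 104 ⊕ 29 = 117.
P4: D(K, 226) = 234; 234 ⊕ 96 = 138.
P5: D(K, 134) = 142; 142 ⊕ 226 = 108.
Blocks that differ from the original plaintext: P2, P3.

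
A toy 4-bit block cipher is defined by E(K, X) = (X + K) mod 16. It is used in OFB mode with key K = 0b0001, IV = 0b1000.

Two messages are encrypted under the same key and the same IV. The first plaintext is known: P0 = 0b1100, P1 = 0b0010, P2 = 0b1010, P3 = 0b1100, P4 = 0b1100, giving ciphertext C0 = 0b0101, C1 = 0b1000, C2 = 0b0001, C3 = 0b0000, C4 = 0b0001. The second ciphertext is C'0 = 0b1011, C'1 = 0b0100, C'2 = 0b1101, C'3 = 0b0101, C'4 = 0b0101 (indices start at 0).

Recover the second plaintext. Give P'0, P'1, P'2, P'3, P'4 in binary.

In OFB with a reused IV, both messages share the same keystream S_i, so C_i ⊕ C'_i = P_i ⊕ P'_i and thus P'_i = P_i ⊕ C_i ⊕ C'_i.
P'0: 0b1100 ⊕ 0b0101 ⊕ 0b1011 = 0b0010.
P'1: 0b0010 ⊕ 0b1000 ⊕ 0b0100 = 0b1110.
P'2: 0b1010 ⊕ 0b0001 ⊕ 0b1101 = 0b0110.
P'3: 0b1100 ⊕ 0b0000 ⊕ 0b0101 = 0b1001.
P'4: 0b1100 ⊕ 0b0001 ⊕ 0b0101 = 0b1000.

P'0 = 0b0010, P'1 = 0b1110, P'2 = 0b0110, P'3 = 0b1001, P'4 = 0b1000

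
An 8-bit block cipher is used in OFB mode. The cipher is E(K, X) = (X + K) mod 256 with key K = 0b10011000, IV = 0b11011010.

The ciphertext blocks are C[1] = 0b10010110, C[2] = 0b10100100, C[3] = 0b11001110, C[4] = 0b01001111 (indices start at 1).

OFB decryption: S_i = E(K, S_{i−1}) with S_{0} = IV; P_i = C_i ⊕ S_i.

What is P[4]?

P[4] = 0b01110101

P[1]: S = E(K, 0b11011010) = 0b01110010; 0b10010110 ⊕ 0b01110010 = 0b11100100.
P[2]: S = E(K, 0b01110010) = 0b00001010; 0b10100100 ⊕ 0b00001010 = 0b10101110.
P[3]: S = E(K, 0b00001010) = 0b10100010; 0b11001110 ⊕ 0b10100010 = 0b01101100.
P[4]: S = E(K, 0b10100010) = 0b00111010; 0b01001111 ⊕ 0b00111010 = 0b01110101.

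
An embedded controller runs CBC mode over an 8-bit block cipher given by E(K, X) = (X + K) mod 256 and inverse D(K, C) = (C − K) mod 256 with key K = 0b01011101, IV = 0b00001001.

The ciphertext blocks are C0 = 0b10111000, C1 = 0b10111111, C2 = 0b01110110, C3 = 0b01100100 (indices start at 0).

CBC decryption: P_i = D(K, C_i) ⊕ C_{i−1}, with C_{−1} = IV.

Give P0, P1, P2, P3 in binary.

P0 = 0b01010010, P1 = 0b11011010, P2 = 0b10100110, P3 = 0b01110001

P0: D(K, 0b10111000) = 0b01011011; 0b01011011 ⊕ 0b00001001 = 0b01010010.
P1: D(K, 0b10111111) = 0b01100010; 0b01100010 ⊕ 0b10111000 = 0b11011010.
P2: D(K, 0b01110110) = 0b00011001; 0b00011001 ⊕ 0b10111111 = 0b10100110.
P3: D(K, 0b01100100) = 0b00000111; 0b00000111 ⊕ 0b01110110 = 0b01110001.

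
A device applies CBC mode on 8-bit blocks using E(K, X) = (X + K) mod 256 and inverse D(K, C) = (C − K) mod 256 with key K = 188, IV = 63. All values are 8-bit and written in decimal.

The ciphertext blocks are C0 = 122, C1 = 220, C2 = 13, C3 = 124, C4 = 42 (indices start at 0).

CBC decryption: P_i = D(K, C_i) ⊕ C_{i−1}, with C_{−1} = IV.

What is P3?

P3: D(K, 124) = 192; 192 ⊕ 13 = 205.

P3 = 205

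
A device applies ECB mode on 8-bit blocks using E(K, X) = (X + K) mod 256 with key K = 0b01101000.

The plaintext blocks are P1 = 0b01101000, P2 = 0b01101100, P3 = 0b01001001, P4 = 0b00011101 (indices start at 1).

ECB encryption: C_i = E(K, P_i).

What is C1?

C1 = 0b11010000

C1: E(K, 0b01101000) = 0b11010000.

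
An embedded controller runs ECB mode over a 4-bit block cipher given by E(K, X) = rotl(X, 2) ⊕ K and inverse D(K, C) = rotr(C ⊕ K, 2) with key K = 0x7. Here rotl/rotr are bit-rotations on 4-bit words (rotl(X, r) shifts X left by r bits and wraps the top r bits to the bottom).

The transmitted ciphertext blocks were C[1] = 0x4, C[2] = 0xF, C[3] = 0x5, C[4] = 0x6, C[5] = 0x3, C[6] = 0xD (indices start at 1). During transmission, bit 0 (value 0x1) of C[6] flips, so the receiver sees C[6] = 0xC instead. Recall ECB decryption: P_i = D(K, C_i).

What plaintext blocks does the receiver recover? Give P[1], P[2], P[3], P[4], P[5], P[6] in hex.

P[1] = 0xC, P[2] = 0x2, P[3] = 0x8, P[4] = 0x4, P[5] = 0x1, P[6] = 0xE

Only C[6] changed, to 0xC. In ECB, a change in C_i affects only P_i. Decrypting the received ciphertext:
P[1]: D(K, 0x4) = 0xC.
P[2]: D(K, 0xF) = 0x2.
P[3]: D(K, 0x5) = 0x8.
P[4]: D(K, 0x6) = 0x4.
P[5]: D(K, 0x3) = 0x1.
P[6]: D(K, 0xC) = 0xE.
Blocks that differ from the original plaintext: P[6].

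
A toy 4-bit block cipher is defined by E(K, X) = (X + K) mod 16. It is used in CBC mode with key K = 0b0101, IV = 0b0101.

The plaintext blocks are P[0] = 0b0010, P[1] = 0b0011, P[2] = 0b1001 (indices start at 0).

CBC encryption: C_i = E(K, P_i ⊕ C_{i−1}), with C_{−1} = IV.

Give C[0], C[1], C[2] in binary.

C[0]: P[0] ⊕ 0b0101 = 0b0111; E(K, 0b0111) = 0b1100.
C[1]: P[1] ⊕ 0b1100 = 0b1111; E(K, 0b1111) = 0b0100.
C[2]: P[2] ⊕ 0b0100 = 0b1101; E(K, 0b1101) = 0b0010.

C[0] = 0b1100, C[1] = 0b0100, C[2] = 0b0010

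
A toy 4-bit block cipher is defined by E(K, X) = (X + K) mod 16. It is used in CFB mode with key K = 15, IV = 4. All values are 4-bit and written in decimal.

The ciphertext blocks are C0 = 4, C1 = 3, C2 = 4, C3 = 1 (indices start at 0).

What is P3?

P3 = 2

CFB decryption: P_i = C_i ⊕ E(K, C_{i−1}), with C_{−1} = IV.
P3: E(K, 4) = 3; 1 ⊕ 3 = 2.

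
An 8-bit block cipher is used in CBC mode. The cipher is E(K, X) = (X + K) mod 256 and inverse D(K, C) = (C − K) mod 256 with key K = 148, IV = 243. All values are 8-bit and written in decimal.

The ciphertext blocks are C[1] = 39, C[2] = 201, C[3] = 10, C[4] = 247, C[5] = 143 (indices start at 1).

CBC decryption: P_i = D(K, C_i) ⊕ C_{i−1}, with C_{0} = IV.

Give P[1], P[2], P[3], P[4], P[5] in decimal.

P[1] = 96, P[2] = 18, P[3] = 191, P[4] = 105, P[5] = 12

P[1]: D(K, 39) = 147; 147 ⊕ 243 = 96.
P[2]: D(K, 201) = 53; 53 ⊕ 39 = 18.
P[3]: D(K, 10) = 118; 118 ⊕ 201 = 191.
P[4]: D(K, 247) = 99; 99 ⊕ 10 = 105.
P[5]: D(K, 143) = 251; 251 ⊕ 247 = 12.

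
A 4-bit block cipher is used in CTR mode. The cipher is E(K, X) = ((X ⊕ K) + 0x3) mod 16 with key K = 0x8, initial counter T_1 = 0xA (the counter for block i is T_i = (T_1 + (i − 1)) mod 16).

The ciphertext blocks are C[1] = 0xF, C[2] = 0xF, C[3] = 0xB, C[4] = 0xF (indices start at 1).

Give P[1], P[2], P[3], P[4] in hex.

P[1] = 0xA, P[2] = 0x9, P[3] = 0xC, P[4] = 0x7

CTR decryption: S_i = E(K, T_i) where T_i is the counter for block i; P_i = C_i ⊕ S_i.
P[1]: T = 0xA, S = E(K, T) = 0x5; 0xF ⊕ 0x5 = 0xA.
P[2]: T = 0xB, S = E(K, T) = 0x6; 0xF ⊕ 0x6 = 0x9.
P[3]: T = 0xC, S = E(K, T) = 0x7; 0xB ⊕ 0x7 = 0xC.
P[4]: T = 0xD, S = E(K, T) = 0x8; 0xF ⊕ 0x8 = 0x7.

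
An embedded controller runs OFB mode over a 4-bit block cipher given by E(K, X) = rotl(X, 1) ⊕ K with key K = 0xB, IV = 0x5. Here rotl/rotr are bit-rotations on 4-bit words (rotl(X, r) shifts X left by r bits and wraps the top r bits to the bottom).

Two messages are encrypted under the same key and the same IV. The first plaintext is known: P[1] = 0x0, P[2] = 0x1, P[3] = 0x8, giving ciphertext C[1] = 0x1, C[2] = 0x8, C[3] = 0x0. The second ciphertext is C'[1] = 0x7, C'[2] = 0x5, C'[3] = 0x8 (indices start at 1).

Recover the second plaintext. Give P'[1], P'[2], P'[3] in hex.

P'[1] = 0x6, P'[2] = 0xC, P'[3] = 0x0

In OFB with a reused IV, both messages share the same keystream S_i, so C_i ⊕ C'_i = P_i ⊕ P'_i and thus P'_i = P_i ⊕ C_i ⊕ C'_i.
P'[1]: 0x0 ⊕ 0x1 ⊕ 0x7 = 0x6.
P'[2]: 0x1 ⊕ 0x8 ⊕ 0x5 = 0xC.
P'[3]: 0x8 ⊕ 0x0 ⊕ 0x8 = 0x0.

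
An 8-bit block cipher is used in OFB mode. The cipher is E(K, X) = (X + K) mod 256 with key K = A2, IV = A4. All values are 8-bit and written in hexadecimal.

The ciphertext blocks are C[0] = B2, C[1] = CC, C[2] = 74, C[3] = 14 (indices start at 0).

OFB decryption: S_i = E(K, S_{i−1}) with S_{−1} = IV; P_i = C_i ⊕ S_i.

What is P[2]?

P[0]: S = E(K, A4) = 46; B2 ⊕ 46 = F4.
P[1]: S = E(K, 46) = E8; CC ⊕ E8 = 24.
P[2]: S = E(K, E8) = 8A; 74 ⊕ 8A = FE.

P[2] = FE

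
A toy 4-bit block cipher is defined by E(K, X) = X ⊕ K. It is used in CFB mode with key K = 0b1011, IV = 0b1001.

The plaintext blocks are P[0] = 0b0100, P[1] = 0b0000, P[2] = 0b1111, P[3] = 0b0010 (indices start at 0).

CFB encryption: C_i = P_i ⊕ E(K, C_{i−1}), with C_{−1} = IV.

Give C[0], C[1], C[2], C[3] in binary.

C[0] = 0b0110, C[1] = 0b1101, C[2] = 0b1001, C[3] = 0b0000

C[0]: E(K, 0b1001) = 0b0010; 0b0100 ⊕ 0b0010 = 0b0110.
C[1]: E(K, 0b0110) = 0b1101; 0b0000 ⊕ 0b1101 = 0b1101.
C[2]: E(K, 0b1101) = 0b0110; 0b1111 ⊕ 0b0110 = 0b1001.
C[3]: E(K, 0b1001) = 0b0010; 0b0010 ⊕ 0b0010 = 0b0000.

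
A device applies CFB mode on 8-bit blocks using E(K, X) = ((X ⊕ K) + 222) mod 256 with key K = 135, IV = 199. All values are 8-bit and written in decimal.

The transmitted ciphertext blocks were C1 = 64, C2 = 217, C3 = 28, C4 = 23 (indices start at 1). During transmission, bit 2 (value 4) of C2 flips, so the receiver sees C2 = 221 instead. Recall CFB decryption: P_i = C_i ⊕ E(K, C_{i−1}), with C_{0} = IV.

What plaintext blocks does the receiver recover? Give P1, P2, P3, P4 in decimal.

P1 = 94, P2 = 120, P3 = 36, P4 = 110

Only C2 changed, to 221. In CFB, a change in C_i flips the same bit in P_i and garbles P_{i+1}. Decrypting the received ciphertext:
P1: E(K, 199) = 30; 64 ⊕ 30 = 94.
P2: E(K, 64) = 165; 221 ⊕ 165 = 120.
P3: E(K, 221) = 56; 28 ⊕ 56 = 36.
P4: E(K, 28) = 121; 23 ⊕ 121 = 110.
Blocks that differ from the original plaintext: P2, P3.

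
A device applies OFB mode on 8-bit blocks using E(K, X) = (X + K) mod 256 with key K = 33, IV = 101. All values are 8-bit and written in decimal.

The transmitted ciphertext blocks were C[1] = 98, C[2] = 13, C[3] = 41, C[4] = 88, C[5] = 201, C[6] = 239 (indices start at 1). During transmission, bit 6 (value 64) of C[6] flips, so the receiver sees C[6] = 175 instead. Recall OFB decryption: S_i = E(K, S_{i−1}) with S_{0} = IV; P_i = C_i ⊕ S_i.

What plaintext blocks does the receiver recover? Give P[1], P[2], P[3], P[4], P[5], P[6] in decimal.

P[1] = 228, P[2] = 170, P[3] = 225, P[4] = 177, P[5] = 195, P[6] = 132

Only C[6] changed, to 175. In OFB, a change in C_i flips the same bit in P_i only; the keystream is unaffected. Decrypting the received ciphertext:
P[1]: S = E(K, 101) = 134; 98 ⊕ 134 = 228.
P[2]: S = E(K, 134) = 167; 13 ⊕ 167 = 170.
P[3]: S = E(K, 167) = 200; 41 ⊕ 200 = 225.
P[4]: S = E(K, 200) = 233; 88 ⊕ 233 = 177.
P[5]: S = E(K, 233) = 10; 201 ⊕ 10 = 195.
P[6]: S = E(K, 10) = 43; 175 ⊕ 43 = 132.
Blocks that differ from the original plaintext: P[6].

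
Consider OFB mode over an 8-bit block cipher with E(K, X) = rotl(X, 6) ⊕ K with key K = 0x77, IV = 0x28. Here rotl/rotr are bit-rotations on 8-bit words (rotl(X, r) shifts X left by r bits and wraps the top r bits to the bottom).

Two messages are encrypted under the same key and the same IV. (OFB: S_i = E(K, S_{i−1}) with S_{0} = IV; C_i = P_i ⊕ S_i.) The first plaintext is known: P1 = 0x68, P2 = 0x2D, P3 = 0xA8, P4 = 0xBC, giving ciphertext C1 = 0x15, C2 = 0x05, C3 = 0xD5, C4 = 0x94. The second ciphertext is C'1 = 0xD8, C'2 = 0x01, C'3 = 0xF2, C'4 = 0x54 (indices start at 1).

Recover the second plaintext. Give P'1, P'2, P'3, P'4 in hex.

In OFB with a reused IV, both messages share the same keystream S_i, so C_i ⊕ C'_i = P_i ⊕ P'_i and thus P'_i = P_i ⊕ C_i ⊕ C'_i.
P'1: 0x68 ⊕ 0x15 ⊕ 0xD8 = 0xA5.
P'2: 0x2D ⊕ 0x05 ⊕ 0x01 = 0x29.
P'3: 0xA8 ⊕ 0xD5 ⊕ 0xF2 = 0x8F.
P'4: 0xBC ⊕ 0x94 ⊕ 0x54 = 0x7C.

P'1 = 0xA5, P'2 = 0x29, P'3 = 0x8F, P'4 = 0x7C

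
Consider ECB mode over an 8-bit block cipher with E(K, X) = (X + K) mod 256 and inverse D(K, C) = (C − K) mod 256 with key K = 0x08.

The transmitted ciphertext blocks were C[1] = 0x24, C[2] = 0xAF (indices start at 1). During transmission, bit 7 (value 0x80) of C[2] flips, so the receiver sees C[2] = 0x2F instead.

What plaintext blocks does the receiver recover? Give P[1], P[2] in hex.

ECB decryption: P_i = D(K, C_i).
Only C[2] changed, to 0x2F. In ECB, a change in C_i affects only P_i. Decrypting the received ciphertext:
P[1]: D(K, 0x24) = 0x1C.
P[2]: D(K, 0x2F) = 0x27.
Blocks that differ from the original plaintext: P[2].

P[1] = 0x1C, P[2] = 0x27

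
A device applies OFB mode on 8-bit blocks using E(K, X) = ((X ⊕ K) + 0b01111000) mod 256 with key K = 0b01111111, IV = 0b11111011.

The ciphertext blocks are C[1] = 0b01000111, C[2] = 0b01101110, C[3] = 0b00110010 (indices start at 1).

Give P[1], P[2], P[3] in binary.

P[1] = 0b10111011, P[2] = 0b10010101, P[3] = 0b11001110

OFB decryption: S_i = E(K, S_{i−1}) with S_{0} = IV; P_i = C_i ⊕ S_i.
P[1]: S = E(K, 0b11111011) = 0b11111100; 0b01000111 ⊕ 0b11111100 = 0b10111011.
P[2]: S = E(K, 0b11111100) = 0b11111011; 0b01101110 ⊕ 0b11111011 = 0b10010101.
P[3]: S = E(K, 0b11111011) = 0b11111100; 0b00110010 ⊕ 0b11111100 = 0b11001110.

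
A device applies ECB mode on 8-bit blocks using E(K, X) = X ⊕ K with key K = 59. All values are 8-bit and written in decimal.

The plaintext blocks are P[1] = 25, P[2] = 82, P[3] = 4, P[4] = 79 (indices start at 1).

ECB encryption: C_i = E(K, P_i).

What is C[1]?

C[1]: E(K, 25) = 34.

C[1] = 34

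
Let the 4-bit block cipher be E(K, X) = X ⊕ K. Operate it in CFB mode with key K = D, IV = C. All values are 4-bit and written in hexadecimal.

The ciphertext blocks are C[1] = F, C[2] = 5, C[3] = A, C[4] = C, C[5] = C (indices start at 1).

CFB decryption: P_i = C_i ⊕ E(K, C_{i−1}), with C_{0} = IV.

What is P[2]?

P[2]: E(K, F) = 2; 5 ⊕ 2 = 7.

P[2] = 7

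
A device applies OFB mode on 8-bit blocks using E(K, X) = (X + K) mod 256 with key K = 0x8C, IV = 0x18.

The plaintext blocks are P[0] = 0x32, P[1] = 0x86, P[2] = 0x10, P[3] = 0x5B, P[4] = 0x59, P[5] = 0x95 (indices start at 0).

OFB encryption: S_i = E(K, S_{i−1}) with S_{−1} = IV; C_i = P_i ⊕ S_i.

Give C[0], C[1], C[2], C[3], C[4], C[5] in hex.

C[0] = 0x96, C[1] = 0xB6, C[2] = 0xAC, C[3] = 0x13, C[4] = 0x8D, C[5] = 0xF5

C[0]: S = E(K, 0x18) = 0xA4; 0x32 ⊕ 0xA4 = 0x96.
C[1]: S = E(K, 0xA4) = 0x30; 0x86 ⊕ 0x30 = 0xB6.
C[2]: S = E(K, 0x30) = 0xBC; 0x10 ⊕ 0xBC = 0xAC.
C[3]: S = E(K, 0xBC) = 0x48; 0x5B ⊕ 0x48 = 0x13.
C[4]: S = E(K, 0x48) = 0xD4; 0x59 ⊕ 0xD4 = 0x8D.
C[5]: S = E(K, 0xD4) = 0x60; 0x95 ⊕ 0x60 = 0xF5.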